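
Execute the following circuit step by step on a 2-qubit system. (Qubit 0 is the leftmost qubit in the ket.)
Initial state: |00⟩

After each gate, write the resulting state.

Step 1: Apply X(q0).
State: |10⟩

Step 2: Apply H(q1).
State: 1/√2|10⟩ + 1/√2|11⟩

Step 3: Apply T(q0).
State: (1/2 + (1/2)i)|10⟩ + (1/2 + (1/2)i)|11⟩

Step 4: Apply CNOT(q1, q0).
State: (1/2 + (1/2)i)|01⟩ + (1/2 + (1/2)i)|10⟩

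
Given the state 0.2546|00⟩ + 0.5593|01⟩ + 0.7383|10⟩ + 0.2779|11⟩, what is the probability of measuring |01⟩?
0.3128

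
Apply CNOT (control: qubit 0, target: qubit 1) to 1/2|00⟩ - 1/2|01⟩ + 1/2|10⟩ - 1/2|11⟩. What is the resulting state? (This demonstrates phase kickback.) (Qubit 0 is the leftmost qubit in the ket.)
1/2|00⟩ - 1/2|01⟩ - 1/2|10⟩ + 1/2|11⟩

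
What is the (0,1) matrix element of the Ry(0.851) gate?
-0.4128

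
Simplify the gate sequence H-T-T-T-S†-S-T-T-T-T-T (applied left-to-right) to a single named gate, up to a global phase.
H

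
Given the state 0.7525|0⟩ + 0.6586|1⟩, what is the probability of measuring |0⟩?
0.5663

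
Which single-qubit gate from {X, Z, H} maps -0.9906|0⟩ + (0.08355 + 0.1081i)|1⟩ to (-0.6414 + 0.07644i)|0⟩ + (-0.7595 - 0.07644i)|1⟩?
H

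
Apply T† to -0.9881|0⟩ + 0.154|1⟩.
-0.9881|0⟩ + (0.1089 - 0.1089i)|1⟩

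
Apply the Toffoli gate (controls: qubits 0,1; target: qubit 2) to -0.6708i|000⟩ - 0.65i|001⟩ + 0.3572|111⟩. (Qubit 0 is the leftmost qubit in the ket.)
-0.6708i|000⟩ - 0.65i|001⟩ + 0.3572|110⟩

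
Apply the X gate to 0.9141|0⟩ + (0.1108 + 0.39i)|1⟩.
(0.1108 + 0.39i)|0⟩ + 0.9141|1⟩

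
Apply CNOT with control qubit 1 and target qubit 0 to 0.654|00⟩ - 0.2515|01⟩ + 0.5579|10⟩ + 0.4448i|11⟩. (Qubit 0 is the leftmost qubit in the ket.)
0.654|00⟩ + 0.4448i|01⟩ + 0.5579|10⟩ - 0.2515|11⟩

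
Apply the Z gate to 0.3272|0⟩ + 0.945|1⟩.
0.3272|0⟩ - 0.945|1⟩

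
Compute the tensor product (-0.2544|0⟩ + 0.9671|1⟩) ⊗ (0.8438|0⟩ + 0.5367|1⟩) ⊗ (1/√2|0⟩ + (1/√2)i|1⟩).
-0.1518|000⟩ - 0.1518i|001⟩ - 0.09655|010⟩ - 0.09655i|011⟩ + 0.577|100⟩ + 0.577i|101⟩ + 0.367|110⟩ + 0.367i|111⟩

amp(|b₁b₂…⟩) = product of the factor amplitudes for bits b₁, b₂, …; only kets whose every factor amplitude is nonzero survive.
|000⟩: (-0.2544)(0.8438)(1/√2) = -0.1518
|001⟩: (-0.2544)(0.8438)((1/√2)i) = -0.1518i
|010⟩: (-0.2544)(0.5367)(1/√2) = -0.09655
|011⟩: (-0.2544)(0.5367)((1/√2)i) = -0.09655i
|100⟩: (0.9671)(0.8438)(1/√2) = 0.577
|101⟩: (0.9671)(0.8438)((1/√2)i) = 0.577i
|110⟩: (0.9671)(0.5367)(1/√2) = 0.367
|111⟩: (0.9671)(0.5367)((1/√2)i) = 0.367i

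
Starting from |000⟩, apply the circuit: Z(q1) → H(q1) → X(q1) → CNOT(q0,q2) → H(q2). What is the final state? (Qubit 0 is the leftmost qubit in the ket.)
1/2|000⟩ + 1/2|001⟩ + 1/2|010⟩ + 1/2|011⟩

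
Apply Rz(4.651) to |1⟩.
(-0.6851 + 0.7285i)|1⟩

Rz(4.651) = [[e^(−iθ/2), 0], [0, e^(iθ/2)]] with e^(±iθ/2) = cos(θ/2) ± i·sin(θ/2); θ = 4.651, cos(θ/2) ≈ -0.685073, sin(θ/2) ≈ 0.728475.
With a = amp(|0⟩) = 0 and b = amp(|1⟩) = 1:
new amp(|0⟩) = (-0.685073 - 0.728475i)·a = 0
new amp(|1⟩) = (-0.685073 + 0.728475i)·b = (-0.6851 + 0.7285i)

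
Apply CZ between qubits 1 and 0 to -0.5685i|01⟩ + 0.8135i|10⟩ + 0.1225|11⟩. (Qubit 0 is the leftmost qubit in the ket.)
-0.5685i|01⟩ + 0.8135i|10⟩ - 0.1225|11⟩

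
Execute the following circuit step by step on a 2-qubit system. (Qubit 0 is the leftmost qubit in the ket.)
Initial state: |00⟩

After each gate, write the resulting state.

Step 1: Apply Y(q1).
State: i|01⟩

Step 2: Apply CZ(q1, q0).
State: i|01⟩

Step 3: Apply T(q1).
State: (-1/√2 + (1/√2)i)|01⟩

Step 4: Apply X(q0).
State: (-1/√2 + (1/√2)i)|11⟩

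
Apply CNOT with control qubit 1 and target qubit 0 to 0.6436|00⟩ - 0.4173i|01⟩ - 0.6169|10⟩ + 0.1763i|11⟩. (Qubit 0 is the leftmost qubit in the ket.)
0.6436|00⟩ + 0.1763i|01⟩ - 0.6169|10⟩ - 0.4173i|11⟩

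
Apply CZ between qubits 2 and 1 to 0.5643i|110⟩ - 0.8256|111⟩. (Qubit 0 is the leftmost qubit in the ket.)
0.5643i|110⟩ + 0.8256|111⟩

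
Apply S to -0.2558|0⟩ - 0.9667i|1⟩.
-0.2558|0⟩ + 0.9667|1⟩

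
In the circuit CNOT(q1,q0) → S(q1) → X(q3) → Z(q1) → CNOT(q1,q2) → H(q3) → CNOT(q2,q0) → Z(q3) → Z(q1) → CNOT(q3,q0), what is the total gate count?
10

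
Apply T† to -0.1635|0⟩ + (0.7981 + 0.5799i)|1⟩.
-0.1635|0⟩ + (0.9744 - 0.1543i)|1⟩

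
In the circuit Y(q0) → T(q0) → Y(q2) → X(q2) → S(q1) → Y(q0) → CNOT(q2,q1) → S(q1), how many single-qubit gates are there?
7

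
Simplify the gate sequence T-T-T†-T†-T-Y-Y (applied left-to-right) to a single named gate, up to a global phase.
T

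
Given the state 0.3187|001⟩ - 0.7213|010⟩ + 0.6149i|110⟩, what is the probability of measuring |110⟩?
0.3781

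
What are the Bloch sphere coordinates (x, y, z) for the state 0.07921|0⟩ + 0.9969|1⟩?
(0.1579, 0, -0.9875)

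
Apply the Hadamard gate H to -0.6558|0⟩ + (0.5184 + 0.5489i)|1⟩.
(-0.09716 + 0.3881i)|0⟩ + (-0.8303 - 0.3881i)|1⟩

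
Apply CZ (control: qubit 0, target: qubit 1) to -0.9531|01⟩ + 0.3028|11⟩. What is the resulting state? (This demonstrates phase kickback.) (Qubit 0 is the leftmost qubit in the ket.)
-0.9531|01⟩ - 0.3028|11⟩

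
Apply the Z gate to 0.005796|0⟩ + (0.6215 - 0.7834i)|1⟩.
0.005796|0⟩ + (-0.6215 + 0.7834i)|1⟩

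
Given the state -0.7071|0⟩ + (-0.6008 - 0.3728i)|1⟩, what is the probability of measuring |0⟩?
0.5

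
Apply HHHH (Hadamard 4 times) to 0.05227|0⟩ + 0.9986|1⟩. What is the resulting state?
0.05227|0⟩ + 0.9986|1⟩

H² = I, so an even number of Hadamards cancels: H^4 = I and the state is unchanged.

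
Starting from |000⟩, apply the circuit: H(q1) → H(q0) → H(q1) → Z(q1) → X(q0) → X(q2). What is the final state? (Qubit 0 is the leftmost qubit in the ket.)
1/√2|001⟩ + 1/√2|101⟩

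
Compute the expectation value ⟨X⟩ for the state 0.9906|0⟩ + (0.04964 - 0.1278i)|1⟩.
0.09835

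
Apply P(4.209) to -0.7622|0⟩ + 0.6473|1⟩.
-0.7622|0⟩ + (-0.3123 - 0.567i)|1⟩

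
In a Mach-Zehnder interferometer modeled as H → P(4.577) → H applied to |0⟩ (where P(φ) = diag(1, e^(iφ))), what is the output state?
(0.4325 - 0.4954i)|0⟩ + (0.5675 + 0.4954i)|1⟩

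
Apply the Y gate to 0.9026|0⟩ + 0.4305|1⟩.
-0.4305i|0⟩ + 0.9026i|1⟩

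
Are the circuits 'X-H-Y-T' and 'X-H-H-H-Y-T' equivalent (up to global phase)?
Yes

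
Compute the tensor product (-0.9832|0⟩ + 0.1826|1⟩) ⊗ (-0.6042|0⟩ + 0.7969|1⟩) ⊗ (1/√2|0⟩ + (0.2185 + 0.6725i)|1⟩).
0.4201|000⟩ + (0.1298 + 0.3995i)|001⟩ - 0.554|010⟩ + (-0.1712 - 0.5269i)|011⟩ - 0.07801|100⟩ + (-0.02411 - 0.07419i)|101⟩ + 0.1029|110⟩ + (0.03179 + 0.09786i)|111⟩

amp(|b₁b₂…⟩) = product of the factor amplitudes for bits b₁, b₂, …; only kets whose every factor amplitude is nonzero survive.
|000⟩: (-0.9832)(-0.6042)(1/√2) = 0.4201
|001⟩: (-0.9832)(-0.6042)(0.2185 + 0.6725i) = (0.1298 + 0.3995i)
|010⟩: (-0.9832)(0.7969)(1/√2) = -0.554
|011⟩: (-0.9832)(0.7969)(0.2185 + 0.6725i) = (-0.1712 - 0.5269i)
|100⟩: (0.1826)(-0.6042)(1/√2) = -0.07801
|101⟩: (0.1826)(-0.6042)(0.2185 + 0.6725i) = (-0.02411 - 0.07419i)
|110⟩: (0.1826)(0.7969)(1/√2) = 0.1029
|111⟩: (0.1826)(0.7969)(0.2185 + 0.6725i) = (0.03179 + 0.09786i)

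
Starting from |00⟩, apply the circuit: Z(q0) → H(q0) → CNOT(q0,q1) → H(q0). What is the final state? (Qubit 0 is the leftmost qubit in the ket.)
1/2|00⟩ + 1/2|01⟩ + 1/2|10⟩ - 1/2|11⟩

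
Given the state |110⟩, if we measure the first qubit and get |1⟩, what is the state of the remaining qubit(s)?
|10⟩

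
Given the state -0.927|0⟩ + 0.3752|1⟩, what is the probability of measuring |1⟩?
0.1408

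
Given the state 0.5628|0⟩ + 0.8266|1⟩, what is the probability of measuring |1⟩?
0.6833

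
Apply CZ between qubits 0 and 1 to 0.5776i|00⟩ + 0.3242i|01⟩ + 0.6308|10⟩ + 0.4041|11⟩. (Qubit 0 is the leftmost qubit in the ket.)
0.5776i|00⟩ + 0.3242i|01⟩ + 0.6308|10⟩ - 0.4041|11⟩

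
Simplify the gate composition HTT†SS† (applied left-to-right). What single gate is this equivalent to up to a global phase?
H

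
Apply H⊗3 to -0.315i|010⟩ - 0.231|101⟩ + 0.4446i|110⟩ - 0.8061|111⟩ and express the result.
(-0.3667 + 0.04582i)|000⟩ + (0.3667 + 0.04582i)|001⟩ + (0.2033 - 0.04582i)|010⟩ + (-0.2033 - 0.04582i)|011⟩ + (0.3667 - 0.2686i)|100⟩ + (-0.3667 - 0.2686i)|101⟩ + (-0.2033 + 0.2686i)|110⟩ + (0.2033 + 0.2686i)|111⟩

H⊗3 gives amp(|y⟩) = (1/2√2) Σ_x (−1)^(x·y) amp(|x⟩), where x·y is the number of positions in which both x and y have a 1.
|000⟩: (-0.315i - 0.231 + 0.4446i - 0.8061)/(2√2) = (-0.3667 + 0.04582i)
|001⟩: (-0.315i + 0.231 + 0.4446i + 0.8061)/(2√2) = (0.3667 + 0.04582i)
|010⟩: (0.315i - 0.231 - 0.4446i + 0.8061)/(2√2) = (0.2033 - 0.04582i)
|011⟩: (0.315i + 0.231 - 0.4446i - 0.8061)/(2√2) = (-0.2033 - 0.04582i)
|100⟩: (-0.315i + 0.231 - 0.4446i + 0.8061)/(2√2) = (0.3667 - 0.2686i)
|101⟩: (-0.315i - 0.231 - 0.4446i - 0.8061)/(2√2) = (-0.3667 - 0.2686i)
|110⟩: (0.315i + 0.231 + 0.4446i - 0.8061)/(2√2) = (-0.2033 + 0.2686i)
|111⟩: (0.315i - 0.231 + 0.4446i + 0.8061)/(2√2) = (0.2033 + 0.2686i)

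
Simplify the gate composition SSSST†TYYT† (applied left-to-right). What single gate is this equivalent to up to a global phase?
T†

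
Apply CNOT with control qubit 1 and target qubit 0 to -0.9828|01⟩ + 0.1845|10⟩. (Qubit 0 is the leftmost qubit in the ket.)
0.1845|10⟩ - 0.9828|11⟩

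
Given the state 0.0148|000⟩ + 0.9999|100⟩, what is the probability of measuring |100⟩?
0.9998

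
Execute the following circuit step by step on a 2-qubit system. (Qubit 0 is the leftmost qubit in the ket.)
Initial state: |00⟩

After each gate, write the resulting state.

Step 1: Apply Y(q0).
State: i|10⟩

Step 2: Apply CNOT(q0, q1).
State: i|11⟩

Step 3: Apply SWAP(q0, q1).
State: i|11⟩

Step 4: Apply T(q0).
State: (-1/√2 + (1/√2)i)|11⟩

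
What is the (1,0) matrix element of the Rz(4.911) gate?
0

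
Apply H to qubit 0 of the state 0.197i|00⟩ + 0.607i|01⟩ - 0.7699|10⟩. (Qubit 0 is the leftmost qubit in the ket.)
(-0.5444 + 0.1393i)|00⟩ + 0.4292i|01⟩ + (0.5444 + 0.1393i)|10⟩ + 0.4292i|11⟩

H on qubit 0 mixes each pair of kets that differ only in qubit 0: amplitudes (a, b) of (|…0…⟩, |…1…⟩) become ((a + b)/√2, (a − b)/√2). Kets absent from the input have amplitude 0.
(|00⟩, |10⟩): (a, b) = (0.197i, -0.7699) → ((-0.5444 + 0.1393i), (0.5444 + 0.1393i))
(|01⟩, |11⟩): (a, b) = (0.607i, 0) → (0.4292i, 0.4292i)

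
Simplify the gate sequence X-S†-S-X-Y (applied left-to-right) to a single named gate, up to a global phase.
Y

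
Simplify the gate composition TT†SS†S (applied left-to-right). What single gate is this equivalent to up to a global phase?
S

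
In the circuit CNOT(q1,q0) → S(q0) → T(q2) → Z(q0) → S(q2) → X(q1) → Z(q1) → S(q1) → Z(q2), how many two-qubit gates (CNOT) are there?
1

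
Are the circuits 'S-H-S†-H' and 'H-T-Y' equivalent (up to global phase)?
No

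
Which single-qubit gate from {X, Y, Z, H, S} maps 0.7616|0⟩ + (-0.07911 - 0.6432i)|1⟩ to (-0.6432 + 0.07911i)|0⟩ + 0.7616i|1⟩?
Y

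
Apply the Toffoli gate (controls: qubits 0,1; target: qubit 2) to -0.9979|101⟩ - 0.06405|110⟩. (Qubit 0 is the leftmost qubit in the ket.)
-0.9979|101⟩ - 0.06405|111⟩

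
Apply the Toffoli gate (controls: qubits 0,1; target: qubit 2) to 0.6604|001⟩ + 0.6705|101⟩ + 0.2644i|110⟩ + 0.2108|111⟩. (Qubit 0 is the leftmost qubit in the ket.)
0.6604|001⟩ + 0.6705|101⟩ + 0.2108|110⟩ + 0.2644i|111⟩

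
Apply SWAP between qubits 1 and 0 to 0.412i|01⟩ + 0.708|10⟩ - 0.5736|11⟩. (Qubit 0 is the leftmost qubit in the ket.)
0.708|01⟩ + 0.412i|10⟩ - 0.5736|11⟩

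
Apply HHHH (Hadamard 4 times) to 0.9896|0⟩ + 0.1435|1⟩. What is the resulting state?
0.9896|0⟩ + 0.1435|1⟩

H² = I, so an even number of Hadamards cancels: H^4 = I and the state is unchanged.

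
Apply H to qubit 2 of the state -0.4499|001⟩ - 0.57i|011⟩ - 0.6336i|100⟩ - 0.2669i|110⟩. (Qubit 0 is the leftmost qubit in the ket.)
-0.3181|000⟩ + 0.3181|001⟩ - 0.4031i|010⟩ + 0.4031i|011⟩ - 0.448i|100⟩ - 0.448i|101⟩ - 0.1887i|110⟩ - 0.1887i|111⟩

H on qubit 2 mixes each pair of kets that differ only in qubit 2: amplitudes (a, b) of (|…0…⟩, |…1…⟩) become ((a + b)/√2, (a − b)/√2). Kets absent from the input have amplitude 0.
(|000⟩, |001⟩): (a, b) = (0, -0.4499) → (-0.3181, 0.3181)
(|010⟩, |011⟩): (a, b) = (0, -0.57i) → (-0.4031i, 0.4031i)
(|100⟩, |101⟩): (a, b) = (-0.6336i, 0) → (-0.448i, -0.448i)
(|110⟩, |111⟩): (a, b) = (-0.2669i, 0) → (-0.1887i, -0.1887i)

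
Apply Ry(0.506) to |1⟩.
-0.2503|0⟩ + 0.9682|1⟩

Ry(0.506) = [[cos(θ/2), −sin(θ/2)], [sin(θ/2), cos(θ/2)]]; θ = 0.506, cos(θ/2) ≈ 0.968166, sin(θ/2) ≈ 0.25031.
With a = amp(|0⟩) = 0 and b = amp(|1⟩) = 1:
new amp(|0⟩) = (0.968166)·a + (-0.25031)·b = -0.2503
new amp(|1⟩) = (0.25031)·a + (0.968166)·b = 0.9682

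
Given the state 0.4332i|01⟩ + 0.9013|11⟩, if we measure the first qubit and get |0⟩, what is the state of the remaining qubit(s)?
i|1⟩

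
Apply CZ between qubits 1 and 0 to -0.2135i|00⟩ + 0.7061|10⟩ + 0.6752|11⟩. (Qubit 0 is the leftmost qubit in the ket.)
-0.2135i|00⟩ + 0.7061|10⟩ - 0.6752|11⟩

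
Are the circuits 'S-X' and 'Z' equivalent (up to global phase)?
No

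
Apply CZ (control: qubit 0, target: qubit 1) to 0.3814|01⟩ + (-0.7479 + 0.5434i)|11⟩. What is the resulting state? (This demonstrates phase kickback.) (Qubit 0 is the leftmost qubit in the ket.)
0.3814|01⟩ + (0.7479 - 0.5434i)|11⟩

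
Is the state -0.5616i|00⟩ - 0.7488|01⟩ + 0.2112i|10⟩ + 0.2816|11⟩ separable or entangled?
Separable

Writing the state as a|00⟩ + b|01⟩ + c|10⟩ + d|11⟩, it is a product state iff ad − bc = 0.
Here (a, b, c, d) = (-0.5616i, -0.7488, 0.2112i, 0.2816): ad − bc = (-0.5616i)(0.2816) − (-0.7488)(0.2112i) = 0, so the state is separable.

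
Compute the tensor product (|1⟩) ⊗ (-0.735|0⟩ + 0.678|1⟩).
-0.735|10⟩ + 0.678|11⟩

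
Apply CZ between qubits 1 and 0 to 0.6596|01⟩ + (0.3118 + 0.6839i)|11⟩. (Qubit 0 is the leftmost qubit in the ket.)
0.6596|01⟩ + (-0.3118 - 0.6839i)|11⟩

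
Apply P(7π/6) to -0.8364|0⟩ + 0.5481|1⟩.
-0.8364|0⟩ + (-0.4747 - 0.2741i)|1⟩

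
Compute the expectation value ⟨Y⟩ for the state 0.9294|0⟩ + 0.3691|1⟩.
0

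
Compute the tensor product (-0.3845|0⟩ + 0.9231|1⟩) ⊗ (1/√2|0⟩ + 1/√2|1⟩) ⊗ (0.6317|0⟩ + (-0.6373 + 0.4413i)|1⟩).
-0.1717|000⟩ + (0.1733 - 0.12i)|001⟩ - 0.1717|010⟩ + (0.1733 - 0.12i)|011⟩ + 0.4123|100⟩ + (-0.416 + 0.288i)|101⟩ + 0.4123|110⟩ + (-0.416 + 0.288i)|111⟩

amp(|b₁b₂…⟩) = product of the factor amplitudes for bits b₁, b₂, …; only kets whose every factor amplitude is nonzero survive.
|000⟩: (-0.3845)(1/√2)(0.6317) = -0.1717
|001⟩: (-0.3845)(1/√2)(-0.6373 + 0.4413i) = (0.1733 - 0.12i)
|010⟩: (-0.3845)(1/√2)(0.6317) = -0.1717
|011⟩: (-0.3845)(1/√2)(-0.6373 + 0.4413i) = (0.1733 - 0.12i)
|100⟩: (0.9231)(1/√2)(0.6317) = 0.4123
|101⟩: (0.9231)(1/√2)(-0.6373 + 0.4413i) = (-0.416 + 0.288i)
|110⟩: (0.9231)(1/√2)(0.6317) = 0.4123
|111⟩: (0.9231)(1/√2)(-0.6373 + 0.4413i) = (-0.416 + 0.288i)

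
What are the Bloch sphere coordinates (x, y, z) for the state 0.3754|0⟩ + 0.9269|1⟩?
(0.6959, 0, -0.7182)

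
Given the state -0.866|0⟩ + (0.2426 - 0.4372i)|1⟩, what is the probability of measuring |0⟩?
0.75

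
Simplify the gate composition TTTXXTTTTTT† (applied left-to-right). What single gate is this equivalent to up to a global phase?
T†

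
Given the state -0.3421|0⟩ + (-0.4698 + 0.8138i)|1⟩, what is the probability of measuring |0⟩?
0.117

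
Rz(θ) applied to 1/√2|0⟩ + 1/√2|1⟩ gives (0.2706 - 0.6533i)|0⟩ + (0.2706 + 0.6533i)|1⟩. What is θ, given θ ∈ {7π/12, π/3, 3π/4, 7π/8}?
3π/4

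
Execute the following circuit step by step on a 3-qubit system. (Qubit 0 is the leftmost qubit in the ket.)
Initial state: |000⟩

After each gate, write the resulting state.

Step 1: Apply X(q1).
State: |010⟩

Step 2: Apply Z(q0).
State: |010⟩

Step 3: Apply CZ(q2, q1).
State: |010⟩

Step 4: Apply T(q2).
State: |010⟩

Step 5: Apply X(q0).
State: |110⟩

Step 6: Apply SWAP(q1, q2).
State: |101⟩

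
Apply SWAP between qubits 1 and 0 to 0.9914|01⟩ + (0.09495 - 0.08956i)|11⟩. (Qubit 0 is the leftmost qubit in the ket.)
0.9914|10⟩ + (0.09495 - 0.08956i)|11⟩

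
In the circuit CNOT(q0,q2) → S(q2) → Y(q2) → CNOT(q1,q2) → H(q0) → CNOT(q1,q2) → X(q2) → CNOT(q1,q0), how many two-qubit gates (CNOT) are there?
4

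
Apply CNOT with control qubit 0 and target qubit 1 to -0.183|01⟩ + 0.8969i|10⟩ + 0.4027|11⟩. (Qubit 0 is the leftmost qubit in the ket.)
-0.183|01⟩ + 0.4027|10⟩ + 0.8969i|11⟩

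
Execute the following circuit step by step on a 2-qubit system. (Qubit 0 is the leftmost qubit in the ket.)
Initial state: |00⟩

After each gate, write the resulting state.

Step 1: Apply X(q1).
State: |01⟩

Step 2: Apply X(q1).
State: |00⟩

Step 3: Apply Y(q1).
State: i|01⟩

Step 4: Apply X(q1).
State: i|00⟩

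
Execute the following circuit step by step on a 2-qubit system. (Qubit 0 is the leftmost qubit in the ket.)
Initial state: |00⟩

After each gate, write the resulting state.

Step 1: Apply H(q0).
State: 1/√2|00⟩ + 1/√2|10⟩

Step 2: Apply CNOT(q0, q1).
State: 1/√2|00⟩ + 1/√2|11⟩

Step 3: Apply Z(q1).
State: 1/√2|00⟩ - 1/√2|11⟩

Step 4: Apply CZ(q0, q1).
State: 1/√2|00⟩ + 1/√2|11⟩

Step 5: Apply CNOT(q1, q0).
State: 1/√2|00⟩ + 1/√2|01⟩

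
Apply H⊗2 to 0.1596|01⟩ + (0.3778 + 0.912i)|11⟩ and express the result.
(0.2687 + 0.456i)|00⟩ + (-0.2687 - 0.456i)|01⟩ + (-0.1091 - 0.456i)|10⟩ + (0.1091 + 0.456i)|11⟩

H⊗2 gives amp(|y⟩) = (1/2) Σ_x (−1)^(x·y) amp(|x⟩), where x·y is the number of positions in which both x and y have a 1.
|00⟩: (0.1596 + (0.3778 + 0.912i))/2 = (0.2687 + 0.456i)
|01⟩: (-0.1596 - (0.3778 + 0.912i))/2 = (-0.2687 - 0.456i)
|10⟩: (0.1596 - (0.3778 + 0.912i))/2 = (-0.1091 - 0.456i)
|11⟩: (-0.1596 + (0.3778 + 0.912i))/2 = (0.1091 + 0.456i)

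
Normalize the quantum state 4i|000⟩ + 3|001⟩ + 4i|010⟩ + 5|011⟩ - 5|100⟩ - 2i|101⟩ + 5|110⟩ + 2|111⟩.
0.3592i|000⟩ + 0.2694|001⟩ + 0.3592i|010⟩ + 0.449|011⟩ - 0.449|100⟩ - 0.1796i|101⟩ + 0.449|110⟩ + 0.1796|111⟩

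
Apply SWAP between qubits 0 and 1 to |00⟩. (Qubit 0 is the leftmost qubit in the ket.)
|00⟩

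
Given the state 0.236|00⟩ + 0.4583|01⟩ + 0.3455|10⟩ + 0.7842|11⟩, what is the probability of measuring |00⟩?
0.0557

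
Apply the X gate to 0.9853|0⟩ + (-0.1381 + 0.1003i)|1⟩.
(-0.1381 + 0.1003i)|0⟩ + 0.9853|1⟩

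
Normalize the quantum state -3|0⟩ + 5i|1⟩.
-0.5145|0⟩ + 0.8575i|1⟩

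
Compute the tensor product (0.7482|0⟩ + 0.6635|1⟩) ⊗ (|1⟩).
0.7482|01⟩ + 0.6635|11⟩

amp(|b₁b₂…⟩) = product of the factor amplitudes for bits b₁, b₂, …; only kets whose every factor amplitude is nonzero survive.
|01⟩: (0.7482)(1) = 0.7482
|11⟩: (0.6635)(1) = 0.6635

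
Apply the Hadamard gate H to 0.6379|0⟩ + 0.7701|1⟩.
0.9956|0⟩ - 0.09348|1⟩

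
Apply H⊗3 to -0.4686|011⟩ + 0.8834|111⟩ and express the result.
0.1467|000⟩ - 0.1467|001⟩ - 0.1467|010⟩ + 0.1467|011⟩ - 0.478|100⟩ + 0.478|101⟩ + 0.478|110⟩ - 0.478|111⟩

H⊗3 gives amp(|y⟩) = (1/2√2) Σ_x (−1)^(x·y) amp(|x⟩), where x·y is the number of positions in which both x and y have a 1.
|000⟩: (-0.4686 + 0.8834)/(2√2) = 0.1467
|001⟩: (0.4686 - 0.8834)/(2√2) = -0.1467
|010⟩: (0.4686 - 0.8834)/(2√2) = -0.1467
|011⟩: (-0.4686 + 0.8834)/(2√2) = 0.1467
|100⟩: (-0.4686 - 0.8834)/(2√2) = -0.478
|101⟩: (0.4686 + 0.8834)/(2√2) = 0.478
|110⟩: (0.4686 + 0.8834)/(2√2) = 0.478
|111⟩: (-0.4686 - 0.8834)/(2√2) = -0.478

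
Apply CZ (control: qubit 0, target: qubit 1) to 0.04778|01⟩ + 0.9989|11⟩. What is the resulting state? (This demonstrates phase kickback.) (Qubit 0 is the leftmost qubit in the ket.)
0.04778|01⟩ - 0.9989|11⟩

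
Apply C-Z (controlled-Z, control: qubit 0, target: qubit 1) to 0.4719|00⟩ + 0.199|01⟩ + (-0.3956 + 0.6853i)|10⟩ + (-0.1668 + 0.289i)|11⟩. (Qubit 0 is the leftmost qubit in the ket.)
0.4719|00⟩ + 0.199|01⟩ + (-0.3956 + 0.6853i)|10⟩ + (0.1668 - 0.289i)|11⟩

C-Z leaves the control-|0⟩ kets |00⟩, |01⟩ unchanged and applies Z to qubit 1 on the control-|1⟩ pair (|10⟩, |11⟩).
Z = [[1, 0], [0, -1]].
With a = amp(|10⟩) = (-0.3956 + 0.6853i) and b = amp(|11⟩) = (-0.1668 + 0.289i):
new amp(|10⟩) = (1)·a = (-0.3956 + 0.6853i)
new amp(|11⟩) = (-1)·b = (0.1668 - 0.289i)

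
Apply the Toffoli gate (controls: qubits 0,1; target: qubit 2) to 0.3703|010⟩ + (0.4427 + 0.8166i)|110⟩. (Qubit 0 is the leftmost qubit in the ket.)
0.3703|010⟩ + (0.4427 + 0.8166i)|111⟩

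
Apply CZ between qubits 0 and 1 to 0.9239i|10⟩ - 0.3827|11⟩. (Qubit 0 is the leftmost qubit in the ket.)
0.9239i|10⟩ + 0.3827|11⟩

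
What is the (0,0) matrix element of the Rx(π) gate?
0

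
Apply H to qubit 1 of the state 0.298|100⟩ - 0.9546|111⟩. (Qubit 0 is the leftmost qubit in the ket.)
0.2107|100⟩ - 0.675|101⟩ + 0.2107|110⟩ + 0.675|111⟩

H on qubit 1 mixes each pair of kets that differ only in qubit 1: amplitudes (a, b) of (|…0…⟩, |…1…⟩) become ((a + b)/√2, (a − b)/√2). Kets absent from the input have amplitude 0.
(|100⟩, |110⟩): (a, b) = (0.298, 0) → (0.2107, 0.2107)
(|101⟩, |111⟩): (a, b) = (0, -0.9546) → (-0.675, 0.675)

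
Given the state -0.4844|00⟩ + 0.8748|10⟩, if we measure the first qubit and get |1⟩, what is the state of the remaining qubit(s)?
|0⟩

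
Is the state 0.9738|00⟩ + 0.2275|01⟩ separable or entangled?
Separable

Writing the state as a|00⟩ + b|01⟩ + c|10⟩ + d|11⟩, it is a product state iff ad − bc = 0.
Here (a, b, c, d) = (0.9738, 0.2275, 0, 0): ad − bc = (0.9738)(0) − (0.2275)(0) = 0, so the state is separable.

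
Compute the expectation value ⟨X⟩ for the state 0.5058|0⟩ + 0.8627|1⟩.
0.8727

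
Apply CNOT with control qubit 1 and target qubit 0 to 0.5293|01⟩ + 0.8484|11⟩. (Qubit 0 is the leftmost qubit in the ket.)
0.8484|01⟩ + 0.5293|11⟩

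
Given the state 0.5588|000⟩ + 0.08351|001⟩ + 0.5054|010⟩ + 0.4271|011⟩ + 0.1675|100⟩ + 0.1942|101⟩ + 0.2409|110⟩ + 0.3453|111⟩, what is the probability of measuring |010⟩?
0.2554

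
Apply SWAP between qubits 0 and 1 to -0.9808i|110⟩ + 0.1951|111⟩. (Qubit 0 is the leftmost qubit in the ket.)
-0.9808i|110⟩ + 0.1951|111⟩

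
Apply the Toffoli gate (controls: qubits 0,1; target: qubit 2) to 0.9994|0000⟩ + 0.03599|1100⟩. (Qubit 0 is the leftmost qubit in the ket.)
0.9994|0000⟩ + 0.03599|1110⟩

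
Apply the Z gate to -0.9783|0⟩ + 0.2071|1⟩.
-0.9783|0⟩ - 0.2071|1⟩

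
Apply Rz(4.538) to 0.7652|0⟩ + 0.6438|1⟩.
(-0.4919 - 0.5861i)|0⟩ + (-0.4139 + 0.4931i)|1⟩

Rz(4.538) = [[e^(−iθ/2), 0], [0, e^(iθ/2)]] with e^(±iθ/2) = cos(θ/2) ± i·sin(θ/2); θ = 4.538, cos(θ/2) ≈ -0.642843, sin(θ/2) ≈ 0.765998.
With a = amp(|0⟩) = 0.7652 and b = amp(|1⟩) = 0.6438:
new amp(|0⟩) = (-0.642843 - 0.765998i)·a = (-0.4919 - 0.5861i)
new amp(|1⟩) = (-0.642843 + 0.765998i)·b = (-0.4139 + 0.4931i)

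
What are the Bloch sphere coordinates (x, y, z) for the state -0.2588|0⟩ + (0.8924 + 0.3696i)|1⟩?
(-0.4619, -0.1913, -0.866)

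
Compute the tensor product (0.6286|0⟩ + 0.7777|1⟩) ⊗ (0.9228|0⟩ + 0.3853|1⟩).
0.5801|00⟩ + 0.2422|01⟩ + 0.7177|10⟩ + 0.2996|11⟩

amp(|b₁b₂…⟩) = product of the factor amplitudes for bits b₁, b₂, …; only kets whose every factor amplitude is nonzero survive.
|00⟩: (0.6286)(0.9228) = 0.5801
|01⟩: (0.6286)(0.3853) = 0.2422
|10⟩: (0.7777)(0.9228) = 0.7177
|11⟩: (0.7777)(0.3853) = 0.2996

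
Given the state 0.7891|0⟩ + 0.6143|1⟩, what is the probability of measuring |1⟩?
0.3774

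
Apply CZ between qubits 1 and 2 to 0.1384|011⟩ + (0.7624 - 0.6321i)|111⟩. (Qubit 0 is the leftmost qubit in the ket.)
-0.1384|011⟩ + (-0.7624 + 0.6321i)|111⟩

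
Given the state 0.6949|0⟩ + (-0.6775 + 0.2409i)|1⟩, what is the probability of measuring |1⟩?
0.517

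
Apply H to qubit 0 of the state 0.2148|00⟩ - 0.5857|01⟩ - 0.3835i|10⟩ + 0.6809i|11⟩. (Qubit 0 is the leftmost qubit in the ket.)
(0.1519 - 0.2712i)|00⟩ + (-0.4142 + 0.4815i)|01⟩ + (0.1519 + 0.2712i)|10⟩ + (-0.4142 - 0.4815i)|11⟩

H on qubit 0 mixes each pair of kets that differ only in qubit 0: amplitudes (a, b) of (|…0…⟩, |…1…⟩) become ((a + b)/√2, (a − b)/√2). Kets absent from the input have amplitude 0.
(|00⟩, |10⟩): (a, b) = (0.2148, -0.3835i) → ((0.1519 - 0.2712i), (0.1519 + 0.2712i))
(|01⟩, |11⟩): (a, b) = (-0.5857, 0.6809i) → ((-0.4142 + 0.4815i), (-0.4142 - 0.4815i))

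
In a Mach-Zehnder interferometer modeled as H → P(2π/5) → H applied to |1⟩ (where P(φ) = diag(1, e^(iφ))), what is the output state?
(0.3455 - 0.4755i)|0⟩ + (0.6545 + 0.4755i)|1⟩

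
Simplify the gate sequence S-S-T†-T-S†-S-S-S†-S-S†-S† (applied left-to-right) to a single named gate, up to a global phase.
S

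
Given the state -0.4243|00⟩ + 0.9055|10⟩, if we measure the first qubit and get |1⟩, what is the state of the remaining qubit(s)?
|0⟩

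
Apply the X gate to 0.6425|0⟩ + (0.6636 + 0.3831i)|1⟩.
(0.6636 + 0.3831i)|0⟩ + 0.6425|1⟩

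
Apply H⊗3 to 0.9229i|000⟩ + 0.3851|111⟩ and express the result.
(0.1362 + 0.3263i)|000⟩ + (-0.1362 + 0.3263i)|001⟩ + (-0.1362 + 0.3263i)|010⟩ + (0.1362 + 0.3263i)|011⟩ + (-0.1362 + 0.3263i)|100⟩ + (0.1362 + 0.3263i)|101⟩ + (0.1362 + 0.3263i)|110⟩ + (-0.1362 + 0.3263i)|111⟩

H⊗3 gives amp(|y⟩) = (1/2√2) Σ_x (−1)^(x·y) amp(|x⟩), where x·y is the number of positions in which both x and y have a 1.
|000⟩: (0.9229i + 0.3851)/(2√2) = (0.1362 + 0.3263i)
|001⟩: (0.9229i - 0.3851)/(2√2) = (-0.1362 + 0.3263i)
|010⟩: (0.9229i - 0.3851)/(2√2) = (-0.1362 + 0.3263i)
|011⟩: (0.9229i + 0.3851)/(2√2) = (0.1362 + 0.3263i)
|100⟩: (0.9229i - 0.3851)/(2√2) = (-0.1362 + 0.3263i)
|101⟩: (0.9229i + 0.3851)/(2√2) = (0.1362 + 0.3263i)
|110⟩: (0.9229i + 0.3851)/(2√2) = (0.1362 + 0.3263i)
|111⟩: (0.9229i - 0.3851)/(2√2) = (-0.1362 + 0.3263i)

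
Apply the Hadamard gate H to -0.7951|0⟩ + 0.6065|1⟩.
-0.1334|0⟩ - 0.9911|1⟩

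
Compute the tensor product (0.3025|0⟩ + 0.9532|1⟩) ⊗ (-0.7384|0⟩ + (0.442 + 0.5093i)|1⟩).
-0.2234|00⟩ + (0.1337 + 0.1541i)|01⟩ - 0.7038|10⟩ + (0.4213 + 0.4855i)|11⟩

amp(|b₁b₂…⟩) = product of the factor amplitudes for bits b₁, b₂, …; only kets whose every factor amplitude is nonzero survive.
|00⟩: (0.3025)(-0.7384) = -0.2234
|01⟩: (0.3025)(0.442 + 0.5093i) = (0.1337 + 0.1541i)
|10⟩: (0.9532)(-0.7384) = -0.7038
|11⟩: (0.9532)(0.442 + 0.5093i) = (0.4213 + 0.4855i)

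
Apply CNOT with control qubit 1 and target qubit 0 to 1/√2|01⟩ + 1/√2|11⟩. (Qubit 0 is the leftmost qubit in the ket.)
1/√2|01⟩ + 1/√2|11⟩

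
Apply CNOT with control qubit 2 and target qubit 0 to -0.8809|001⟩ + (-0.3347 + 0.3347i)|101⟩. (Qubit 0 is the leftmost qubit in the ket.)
(-0.3347 + 0.3347i)|001⟩ - 0.8809|101⟩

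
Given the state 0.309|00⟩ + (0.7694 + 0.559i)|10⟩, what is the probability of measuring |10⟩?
0.9045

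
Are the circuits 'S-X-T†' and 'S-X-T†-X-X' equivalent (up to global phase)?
Yes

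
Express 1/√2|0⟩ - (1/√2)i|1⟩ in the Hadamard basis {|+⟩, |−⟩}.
(1/2 - (1/2)i)|+⟩ + (1/2 + (1/2)i)|−⟩

With |ψ⟩ = α|0⟩ + β|1⟩, the Hadamard-basis coefficients are ⟨+|ψ⟩ = (α + β)/√2 and ⟨−|ψ⟩ = (α − β)/√2.
Here α = 1/√2, β = -(1/√2)i: (α + β)/√2 = (1/2 - (1/2)i), (α − β)/√2 = (1/2 + (1/2)i).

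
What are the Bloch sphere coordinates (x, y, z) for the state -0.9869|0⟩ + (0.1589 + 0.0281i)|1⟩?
(-0.3136, -0.05546, 0.9479)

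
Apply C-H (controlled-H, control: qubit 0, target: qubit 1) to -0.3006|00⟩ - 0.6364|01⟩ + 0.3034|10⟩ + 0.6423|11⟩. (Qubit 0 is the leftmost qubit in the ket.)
-0.3006|00⟩ - 0.6364|01⟩ + 0.6687|10⟩ - 0.2396|11⟩

C-H leaves the control-|0⟩ kets |00⟩, |01⟩ unchanged and applies H to qubit 1 on the control-|1⟩ pair (|10⟩, |11⟩).
H = [[1/√2, 1/√2], [1/√2, -1/√2]].
With a = amp(|10⟩) = 0.3034 and b = amp(|11⟩) = 0.6423:
new amp(|10⟩) = (1/√2)·a + (1/√2)·b = 0.6687
new amp(|11⟩) = (1/√2)·a + (-1/√2)·b = -0.2396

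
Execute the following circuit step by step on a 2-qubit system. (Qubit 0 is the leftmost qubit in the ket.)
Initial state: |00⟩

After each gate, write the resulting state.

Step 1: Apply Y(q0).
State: i|10⟩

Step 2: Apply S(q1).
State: i|10⟩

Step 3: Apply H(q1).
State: (1/√2)i|10⟩ + (1/√2)i|11⟩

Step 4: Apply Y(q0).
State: 1/√2|00⟩ + 1/√2|01⟩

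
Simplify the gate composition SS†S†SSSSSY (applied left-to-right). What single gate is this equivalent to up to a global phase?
Y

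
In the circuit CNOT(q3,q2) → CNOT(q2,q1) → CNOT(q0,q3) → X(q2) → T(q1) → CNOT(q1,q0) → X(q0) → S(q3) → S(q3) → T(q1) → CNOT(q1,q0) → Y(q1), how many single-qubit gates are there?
7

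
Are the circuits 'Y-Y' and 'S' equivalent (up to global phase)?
No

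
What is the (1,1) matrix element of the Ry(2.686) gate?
0.2258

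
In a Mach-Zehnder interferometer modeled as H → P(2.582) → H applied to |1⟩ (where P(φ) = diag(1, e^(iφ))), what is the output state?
(0.9237 - 0.2654i)|0⟩ + (0.07626 + 0.2654i)|1⟩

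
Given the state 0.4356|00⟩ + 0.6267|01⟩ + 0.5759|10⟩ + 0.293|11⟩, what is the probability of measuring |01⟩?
0.3928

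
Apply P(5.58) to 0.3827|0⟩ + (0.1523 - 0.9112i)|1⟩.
0.3827|0⟩ + (-0.4731 - 0.7935i)|1⟩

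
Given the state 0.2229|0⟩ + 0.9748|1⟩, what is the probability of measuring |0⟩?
0.04968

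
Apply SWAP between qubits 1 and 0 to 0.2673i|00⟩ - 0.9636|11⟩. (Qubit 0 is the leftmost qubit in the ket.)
0.2673i|00⟩ - 0.9636|11⟩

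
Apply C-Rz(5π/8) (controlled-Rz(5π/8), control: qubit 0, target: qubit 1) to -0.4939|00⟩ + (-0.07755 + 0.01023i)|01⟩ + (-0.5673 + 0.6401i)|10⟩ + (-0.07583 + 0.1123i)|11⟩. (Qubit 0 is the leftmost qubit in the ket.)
-0.4939|00⟩ + (-0.07755 + 0.01023i)|01⟩ + (0.217 + 0.8273i)|10⟩ + (-0.1355 - 0.0006598i)|11⟩

C-Rz(5π/8) leaves the control-|0⟩ kets |00⟩, |01⟩ unchanged and applies Rz(5π/8) to qubit 1 on the control-|1⟩ pair (|10⟩, |11⟩).
Rz(5π/8) = [[e^(−iθ/2), 0], [0, e^(iθ/2)]] with e^(±iθ/2) = cos(θ/2) ± i·sin(θ/2); θ = 5π/8, cos(θ/2) ≈ 0.55557, sin(θ/2) ≈ 0.83147.
With a = amp(|10⟩) = (-0.5673 + 0.6401i) and b = amp(|11⟩) = (-0.07583 + 0.1123i):
new amp(|10⟩) = (0.55557 - 0.83147i)·a = (0.217 + 0.8273i)
new amp(|11⟩) = (0.55557 + 0.83147i)·b = (-0.1355 - 0.0006598i)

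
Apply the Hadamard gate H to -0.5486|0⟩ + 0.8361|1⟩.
0.2033|0⟩ - 0.9791|1⟩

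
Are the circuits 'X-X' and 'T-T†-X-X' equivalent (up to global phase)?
Yes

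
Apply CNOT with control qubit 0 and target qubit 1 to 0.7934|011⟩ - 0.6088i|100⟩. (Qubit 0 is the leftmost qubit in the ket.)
0.7934|011⟩ - 0.6088i|110⟩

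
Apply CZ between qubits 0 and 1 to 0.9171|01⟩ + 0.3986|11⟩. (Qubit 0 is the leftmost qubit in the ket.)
0.9171|01⟩ - 0.3986|11⟩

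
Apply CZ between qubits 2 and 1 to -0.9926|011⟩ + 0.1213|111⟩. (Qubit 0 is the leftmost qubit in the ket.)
0.9926|011⟩ - 0.1213|111⟩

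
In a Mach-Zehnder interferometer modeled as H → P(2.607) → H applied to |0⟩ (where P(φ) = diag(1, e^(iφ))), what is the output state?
(0.06976 + 0.2547i)|0⟩ + (0.9302 - 0.2547i)|1⟩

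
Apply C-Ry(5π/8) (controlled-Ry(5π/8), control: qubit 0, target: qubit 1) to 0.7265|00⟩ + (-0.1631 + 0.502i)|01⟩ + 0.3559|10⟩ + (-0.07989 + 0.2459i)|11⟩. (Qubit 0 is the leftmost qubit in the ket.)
0.7265|00⟩ + (-0.1631 + 0.502i)|01⟩ + (0.2642 - 0.2045i)|10⟩ + (0.2515 + 0.1366i)|11⟩

C-Ry(5π/8) leaves the control-|0⟩ kets |00⟩, |01⟩ unchanged and applies Ry(5π/8) to qubit 1 on the control-|1⟩ pair (|10⟩, |11⟩).
Ry(5π/8) = [[cos(θ/2), −sin(θ/2)], [sin(θ/2), cos(θ/2)]]; θ = 5π/8, cos(θ/2) ≈ 0.55557, sin(θ/2) ≈ 0.83147.
With a = amp(|10⟩) = 0.3559 and b = amp(|11⟩) = (-0.07989 + 0.2459i):
new amp(|10⟩) = (0.55557)·a + (-0.83147)·b = (0.2642 - 0.2045i)
new amp(|11⟩) = (0.83147)·a + (0.55557)·b = (0.2515 + 0.1366i)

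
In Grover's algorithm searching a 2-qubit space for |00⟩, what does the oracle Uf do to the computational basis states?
Uf|x⟩ = -|x⟩ if x = 00, else |x⟩ (phase flip on target)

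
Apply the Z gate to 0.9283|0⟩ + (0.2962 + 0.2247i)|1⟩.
0.9283|0⟩ + (-0.2962 - 0.2247i)|1⟩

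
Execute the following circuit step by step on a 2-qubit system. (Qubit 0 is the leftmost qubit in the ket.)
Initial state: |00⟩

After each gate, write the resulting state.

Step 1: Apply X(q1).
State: |01⟩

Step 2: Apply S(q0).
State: |01⟩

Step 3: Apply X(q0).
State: |11⟩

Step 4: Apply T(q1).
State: (1/√2 + (1/√2)i)|11⟩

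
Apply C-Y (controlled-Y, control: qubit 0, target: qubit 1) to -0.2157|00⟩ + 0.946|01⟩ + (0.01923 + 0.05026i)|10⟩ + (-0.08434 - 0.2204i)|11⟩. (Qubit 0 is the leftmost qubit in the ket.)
-0.2157|00⟩ + 0.946|01⟩ + (-0.2204 + 0.08434i)|10⟩ + (-0.05026 + 0.01923i)|11⟩

C-Y leaves the control-|0⟩ kets |00⟩, |01⟩ unchanged and applies Y to qubit 1 on the control-|1⟩ pair (|10⟩, |11⟩).
Y = [[0, -i], [i, 0]].
With a = amp(|10⟩) = (0.01923 + 0.05026i) and b = amp(|11⟩) = (-0.08434 - 0.2204i):
new amp(|10⟩) = (-i)·b = (-0.2204 + 0.08434i)
new amp(|11⟩) = (i)·a = (-0.05026 + 0.01923i)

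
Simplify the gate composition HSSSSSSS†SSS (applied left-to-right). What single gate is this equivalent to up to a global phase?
H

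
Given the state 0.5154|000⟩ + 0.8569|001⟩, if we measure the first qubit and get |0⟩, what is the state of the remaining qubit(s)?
0.5154|00⟩ + 0.8569|01⟩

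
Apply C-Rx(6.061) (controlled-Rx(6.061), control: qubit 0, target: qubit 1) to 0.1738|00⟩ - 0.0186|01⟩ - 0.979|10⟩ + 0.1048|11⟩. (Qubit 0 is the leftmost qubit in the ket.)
0.1738|00⟩ - 0.0186|01⟩ + (0.973 - 0.01162i)|10⟩ + (-0.1042 + 0.1085i)|11⟩

C-Rx(6.061) leaves the control-|0⟩ kets |00⟩, |01⟩ unchanged and applies Rx(6.061) to qubit 1 on the control-|1⟩ pair (|10⟩, |11⟩).
Rx(6.061) = [[cos(θ/2), −i·sin(θ/2)], [−i·sin(θ/2), cos(θ/2)]]; θ = 6.061, cos(θ/2) ≈ -0.993836, sin(θ/2) ≈ 0.110864.
With a = amp(|10⟩) = -0.979 and b = amp(|11⟩) = 0.1048:
new amp(|10⟩) = (-0.993836)·a + (-0.110864i)·b = (0.973 - 0.01162i)
new amp(|11⟩) = (-0.110864i)·a + (-0.993836)·b = (-0.1042 + 0.1085i)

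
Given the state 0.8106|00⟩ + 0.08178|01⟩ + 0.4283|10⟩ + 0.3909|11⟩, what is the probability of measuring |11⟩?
0.1528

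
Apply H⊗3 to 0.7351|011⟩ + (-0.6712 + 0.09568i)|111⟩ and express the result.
(0.02259 + 0.03383i)|000⟩ + (-0.02259 - 0.03383i)|001⟩ + (-0.02259 - 0.03383i)|010⟩ + (0.02259 + 0.03383i)|011⟩ + (0.4972 - 0.03383i)|100⟩ + (-0.4972 + 0.03383i)|101⟩ + (-0.4972 + 0.03383i)|110⟩ + (0.4972 - 0.03383i)|111⟩

H⊗3 gives amp(|y⟩) = (1/2√2) Σ_x (−1)^(x·y) amp(|x⟩), where x·y is the number of positions in which both x and y have a 1.
|000⟩: (0.7351 + (-0.6712 + 0.09568i))/(2√2) = (0.02259 + 0.03383i)
|001⟩: (-0.7351 - (-0.6712 + 0.09568i))/(2√2) = (-0.02259 - 0.03383i)
|010⟩: (-0.7351 - (-0.6712 + 0.09568i))/(2√2) = (-0.02259 - 0.03383i)
|011⟩: (0.7351 + (-0.6712 + 0.09568i))/(2√2) = (0.02259 + 0.03383i)
|100⟩: (0.7351 - (-0.6712 + 0.09568i))/(2√2) = (0.4972 - 0.03383i)
|101⟩: (-0.7351 + (-0.6712 + 0.09568i))/(2√2) = (-0.4972 + 0.03383i)
|110⟩: (-0.7351 + (-0.6712 + 0.09568i))/(2√2) = (-0.4972 + 0.03383i)
|111⟩: (0.7351 - (-0.6712 + 0.09568i))/(2√2) = (0.4972 - 0.03383i)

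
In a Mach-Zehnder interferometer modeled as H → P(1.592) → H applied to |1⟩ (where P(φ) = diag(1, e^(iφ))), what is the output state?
(0.5106 - 0.4999i)|0⟩ + (0.4894 + 0.4999i)|1⟩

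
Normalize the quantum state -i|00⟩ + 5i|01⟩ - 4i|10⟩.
-0.1543i|00⟩ + 0.7715i|01⟩ - 0.6172i|10⟩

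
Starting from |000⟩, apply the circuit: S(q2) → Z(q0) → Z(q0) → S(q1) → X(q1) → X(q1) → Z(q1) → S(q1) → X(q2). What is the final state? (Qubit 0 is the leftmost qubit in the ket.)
|001⟩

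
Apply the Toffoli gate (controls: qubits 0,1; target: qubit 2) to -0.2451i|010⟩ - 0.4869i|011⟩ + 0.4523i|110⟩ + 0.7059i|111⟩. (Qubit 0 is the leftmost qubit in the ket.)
-0.2451i|010⟩ - 0.4869i|011⟩ + 0.7059i|110⟩ + 0.4523i|111⟩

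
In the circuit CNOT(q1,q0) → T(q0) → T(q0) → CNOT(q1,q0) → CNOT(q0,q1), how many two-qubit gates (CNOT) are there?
3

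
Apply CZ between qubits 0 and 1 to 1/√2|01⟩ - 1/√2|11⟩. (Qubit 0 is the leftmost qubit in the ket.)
1/√2|01⟩ + 1/√2|11⟩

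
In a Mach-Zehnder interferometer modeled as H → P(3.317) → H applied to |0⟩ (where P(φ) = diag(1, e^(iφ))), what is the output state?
(0.007672 - 0.08725i)|0⟩ + (0.9923 + 0.08725i)|1⟩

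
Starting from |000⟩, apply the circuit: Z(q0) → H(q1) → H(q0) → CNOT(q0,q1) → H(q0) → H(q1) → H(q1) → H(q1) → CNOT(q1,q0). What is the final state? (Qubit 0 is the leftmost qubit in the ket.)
|000⟩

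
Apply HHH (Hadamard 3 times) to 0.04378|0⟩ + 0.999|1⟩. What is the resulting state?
0.7374|0⟩ - 0.6754|1⟩

H² = I, so H^3 = H: a single Hadamard. With (a, b) = (0.04378, 0.999), H gives ((a + b)/√2, (a − b)/√2) = (0.7374, -0.6754).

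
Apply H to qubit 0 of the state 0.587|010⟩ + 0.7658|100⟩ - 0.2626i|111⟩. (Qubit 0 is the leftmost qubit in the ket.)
0.5415|000⟩ + 0.4151|010⟩ - 0.1857i|011⟩ - 0.5415|100⟩ + 0.4151|110⟩ + 0.1857i|111⟩

H on qubit 0 mixes each pair of kets that differ only in qubit 0: amplitudes (a, b) of (|…0…⟩, |…1…⟩) become ((a + b)/√2, (a − b)/√2). Kets absent from the input have amplitude 0.
(|000⟩, |100⟩): (a, b) = (0, 0.7658) → (0.5415, -0.5415)
(|010⟩, |110⟩): (a, b) = (0.587, 0) → (0.4151, 0.4151)
(|011⟩, |111⟩): (a, b) = (0, -0.2626i) → (-0.1857i, 0.1857i)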